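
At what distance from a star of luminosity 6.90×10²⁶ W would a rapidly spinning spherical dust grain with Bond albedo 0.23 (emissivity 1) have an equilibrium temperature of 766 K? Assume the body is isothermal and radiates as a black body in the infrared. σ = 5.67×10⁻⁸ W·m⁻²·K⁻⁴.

For an isothermal black-emitting sphere, (1−a)S·πr² = σ·4πr²·T⁴ ⇒ S = 4σT⁴/(1−a).
S = 4·5.67×10⁻⁸·(766)⁴/0.770 = 1.014×10⁵ W/m².
Flux falls as S = L/(4πd²), so d = √(L/(4πS)) = √(6.90×10²⁶/(4π·1.014×10⁵)).

d ≈ 2.33×10¹⁰ m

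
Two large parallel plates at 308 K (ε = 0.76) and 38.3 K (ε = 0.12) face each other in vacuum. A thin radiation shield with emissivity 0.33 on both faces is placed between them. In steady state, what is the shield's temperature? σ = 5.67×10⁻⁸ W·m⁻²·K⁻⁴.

T_s ≈ 287 K

In steady state the net flux on the hot side equals that on the cold side.
σ(T₁⁴−T_s⁴)/D₁ = σ(T_s⁴−T₂⁴)/D₂, with D₁ = 1/ε₁+1/ε_s−1 = 3.346, D₂ = 1/ε_s+1/ε₂−1 = 10.36.
Solve for T_s⁴: T_s⁴ = (D₂·T₁⁴ + D₁·T₂⁴)/(D₁+D₂) = 6.803×10⁹ K⁴.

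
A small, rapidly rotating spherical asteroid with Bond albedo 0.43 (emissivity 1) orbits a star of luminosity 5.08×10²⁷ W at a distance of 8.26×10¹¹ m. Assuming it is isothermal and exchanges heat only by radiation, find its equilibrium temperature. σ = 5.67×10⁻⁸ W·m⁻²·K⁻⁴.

First find the stellar flux at distance d: S = L/(4πd²) = 5.08×10²⁷/(4π·(8.26×10¹¹)²) = 592.5 W/m².
For an isothermal sphere, absorbed (1−a)S·πr² = emitted σ·4πr²·T⁴, so T⁴ = (1−a)S/(4σ).
T⁴ = 0.570·592.5/(4·5.67×10⁻⁸) = 1.489×10⁹ K⁴.

T ≈ 196 K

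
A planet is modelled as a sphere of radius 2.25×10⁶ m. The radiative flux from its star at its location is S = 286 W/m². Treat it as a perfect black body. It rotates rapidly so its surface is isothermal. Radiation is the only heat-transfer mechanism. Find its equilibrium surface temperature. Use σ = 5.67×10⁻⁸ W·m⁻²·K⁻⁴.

At equilibrium, absorbed power = emitted power.
Absorbing cross-section = πr² = 1.590×10¹³ m²; emitting surface = 4πr² = 6.362×10¹³ m² (ratio 4).
S·A_cross = εσ·A_surf·T⁴  ⇒  T⁴ = S/(4σ).
T⁴ = 1.00·286/(4·5.67×10⁻⁸) = 1.261×10⁹ K⁴.
T = (1.261×10⁹)^(1/4).

T ≈ 188 K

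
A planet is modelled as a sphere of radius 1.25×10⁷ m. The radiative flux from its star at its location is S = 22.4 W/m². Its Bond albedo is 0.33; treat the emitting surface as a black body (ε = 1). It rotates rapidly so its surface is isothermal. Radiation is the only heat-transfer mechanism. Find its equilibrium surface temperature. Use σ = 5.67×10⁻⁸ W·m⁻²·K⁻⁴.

At equilibrium, absorbed power = emitted power.
Absorbing cross-section = πr² = 4.909×10¹⁴ m²; emitting surface = 4πr² = 1.963×10¹⁵ m² (ratio 4).
(1−a)S·A_cross = εσ·A_surf·T⁴  ⇒  T⁴ = (1−a)S/(4σ).
T⁴ = 0.670·22.4/(4·5.67×10⁻⁸) = 6.617×10⁷ K⁴.
T = (6.617×10⁷)^(1/4).

T ≈ 90.2 K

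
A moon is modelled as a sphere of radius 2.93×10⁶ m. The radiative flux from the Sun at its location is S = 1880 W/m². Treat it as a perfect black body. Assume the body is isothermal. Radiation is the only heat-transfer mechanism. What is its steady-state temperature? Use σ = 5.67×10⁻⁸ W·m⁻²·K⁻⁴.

T ≈ 302 K

At equilibrium, absorbed power = emitted power.
Absorbing cross-section = πr² = 2.697×10¹³ m²; emitting surface = 4πr² = 1.079×10¹⁴ m² (ratio 4).
S·A_cross = εσ·A_surf·T⁴  ⇒  T⁴ = S/(4σ).
T⁴ = 1.00·1880/(4·5.67×10⁻⁸) = 8.289×10⁹ K⁴.
T = (8.289×10⁹)^(1/4).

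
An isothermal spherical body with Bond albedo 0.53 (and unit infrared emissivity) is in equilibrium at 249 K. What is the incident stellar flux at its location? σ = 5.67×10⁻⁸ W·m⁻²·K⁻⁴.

(1−a)S·πr² = σ·4πr²·T⁴ ⇒ S = 4σT⁴/(1−a).
S = 4·5.67×10⁻⁸·3.844×10⁹/0.470.

S ≈ 1850 W/m²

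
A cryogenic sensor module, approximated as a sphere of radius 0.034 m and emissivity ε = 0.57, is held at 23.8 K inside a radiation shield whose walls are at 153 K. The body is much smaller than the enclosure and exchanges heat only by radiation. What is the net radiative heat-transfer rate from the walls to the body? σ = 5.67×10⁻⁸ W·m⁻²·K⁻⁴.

P_net ≈ 0.257 W

For a small grey body in a large enclosure: P_net = εσA(T_body⁴ − T_wall⁴).
A = 4πr² = 0.01453 m²; T_body⁴ − T_wall⁴ = 3.209×10⁵ − 5.480×10⁸ = -5.477×10⁸ K⁴.
|P_net| = 0.57·5.67×10⁻⁸·0.01453·5.477×10⁸.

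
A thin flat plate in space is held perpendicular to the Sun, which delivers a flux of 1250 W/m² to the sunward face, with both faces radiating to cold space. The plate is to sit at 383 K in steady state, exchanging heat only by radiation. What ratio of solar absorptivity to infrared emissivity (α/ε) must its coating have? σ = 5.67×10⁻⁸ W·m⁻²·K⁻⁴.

Balance: αS·A = εσ·2A·T⁴ ⇒ α/ε = 2σT⁴/S.
α/ε = 2·5.67×10⁻⁸·(383)⁴/1250 = 2·5.67×10⁻⁸·2.152×10¹⁰/1250.

α/ε ≈ 1.95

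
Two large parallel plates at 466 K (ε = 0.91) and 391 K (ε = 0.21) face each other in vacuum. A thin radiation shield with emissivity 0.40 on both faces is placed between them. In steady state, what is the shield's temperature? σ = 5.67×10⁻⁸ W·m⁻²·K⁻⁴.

T_s ≈ 448 K

In steady state the net flux on the hot side equals that on the cold side.
σ(T₁⁴−T_s⁴)/D₁ = σ(T_s⁴−T₂⁴)/D₂, with D₁ = 1/ε₁+1/ε_s−1 = 2.599, D₂ = 1/ε_s+1/ε₂−1 = 6.262.
Solve for T_s⁴: T_s⁴ = (D₂·T₁⁴ + D₁·T₂⁴)/(D₁+D₂) = 4.018×10¹⁰ K⁴.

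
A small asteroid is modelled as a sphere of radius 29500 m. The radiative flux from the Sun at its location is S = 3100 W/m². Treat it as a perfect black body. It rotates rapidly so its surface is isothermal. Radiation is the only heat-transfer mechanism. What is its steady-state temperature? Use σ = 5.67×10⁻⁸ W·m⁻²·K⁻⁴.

T ≈ 342 K

At equilibrium, absorbed power = emitted power.
Absorbing cross-section = πr² = 2.734×10⁹ m²; emitting surface = 4πr² = 1.094×10¹⁰ m² (ratio 4).
S·A_cross = εσ·A_surf·T⁴  ⇒  T⁴ = S/(4σ).
T⁴ = 1.00·3100/(4·5.67×10⁻⁸) = 1.367×10¹⁰ K⁴.
T = (1.367×10¹⁰)^(1/4).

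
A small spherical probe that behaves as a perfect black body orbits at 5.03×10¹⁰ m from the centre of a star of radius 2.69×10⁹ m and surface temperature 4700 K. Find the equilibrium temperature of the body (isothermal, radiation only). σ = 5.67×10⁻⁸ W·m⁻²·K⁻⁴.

T ≈ 769 K

The star's surface emits σT_*⁴; at distance d the flux is S = σT_*⁴(R_*/d)².
S = 5.67×10⁻⁸·(4700)⁴·(2.69×10⁹/5.03×10¹⁰)² = 79130 W/m².
For an isothermal sphere T⁴ = (1−a)S/(4σ) = 3.489×10¹¹ K⁴.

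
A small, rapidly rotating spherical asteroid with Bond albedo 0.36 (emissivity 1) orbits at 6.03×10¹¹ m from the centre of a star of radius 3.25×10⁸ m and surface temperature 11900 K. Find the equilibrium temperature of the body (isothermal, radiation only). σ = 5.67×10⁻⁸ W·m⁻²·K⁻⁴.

T ≈ 175 K

The star's surface emits σT_*⁴; at distance d the flux is S = σT_*⁴(R_*/d)².
S = 5.67×10⁻⁸·(11900)⁴·(3.25×10⁸/6.03×10¹¹)² = 330.3 W/m².
For an isothermal sphere T⁴ = (1−a)S/(4σ) = 9.321×10⁸ K⁴.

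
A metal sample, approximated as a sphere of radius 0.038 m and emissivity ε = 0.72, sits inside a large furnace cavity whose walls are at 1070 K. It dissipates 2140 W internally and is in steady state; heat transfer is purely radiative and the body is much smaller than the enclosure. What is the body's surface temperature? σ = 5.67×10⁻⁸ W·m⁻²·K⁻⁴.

For a small grey body in a large enclosure, net radiated power = εσA(T⁴ − T_w⁴).
Steady state: P = εσA(T⁴ − T_w⁴) with A = 4πr² = 0.01815 m².
T⁴ = P/(εσA) + T_w⁴ = 2140/(0.72·5.67×10⁻⁸·0.01815) + (1070)⁴
    = 2.889×10¹² + 1.311×10¹² = 4.200×10¹² K⁴.

T ≈ 1430 K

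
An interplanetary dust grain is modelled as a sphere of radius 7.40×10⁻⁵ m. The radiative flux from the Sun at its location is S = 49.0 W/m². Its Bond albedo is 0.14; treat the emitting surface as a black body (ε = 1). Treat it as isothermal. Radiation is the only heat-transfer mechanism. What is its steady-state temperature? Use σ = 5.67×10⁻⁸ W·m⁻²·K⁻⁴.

At equilibrium, absorbed power = emitted power.
Absorbing cross-section = πr² = 1.720×10⁻⁸ m²; emitting surface = 4πr² = 6.881×10⁻⁸ m² (ratio 4).
(1−a)S·A_cross = εσ·A_surf·T⁴  ⇒  T⁴ = (1−a)S/(4σ).
T⁴ = 0.860·49.0/(4·5.67×10⁻⁸) = 1.858×10⁸ K⁴.
T = (1.858×10⁸)^(1/4).

T ≈ 117 K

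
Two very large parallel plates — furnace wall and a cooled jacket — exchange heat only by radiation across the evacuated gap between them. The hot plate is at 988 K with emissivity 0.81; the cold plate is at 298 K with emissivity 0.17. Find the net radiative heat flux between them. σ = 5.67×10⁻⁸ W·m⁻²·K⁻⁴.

q ≈ 8760 W/m²

For two infinite grey parallel plates, q = σ(T₁⁴ − T₂⁴)/(1/ε₁ + 1/ε₂ − 1).
T₁⁴ − T₂⁴ = 9.529×10¹¹ − 7.886×10⁹ = 9.450×10¹¹ K⁴.
1/ε₁ + 1/ε₂ − 1 = 1.235 + 5.882 − 1 = 6.117.
q = 5.67×10⁻⁸ × 9.450×10¹¹ / 6.117.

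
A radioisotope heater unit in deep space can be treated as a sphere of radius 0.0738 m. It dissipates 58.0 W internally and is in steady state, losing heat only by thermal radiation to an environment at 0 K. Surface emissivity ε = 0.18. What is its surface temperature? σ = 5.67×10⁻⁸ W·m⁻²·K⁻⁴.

Steady state: internal power = radiated power, P = εσA T⁴.
Radiating area A = 4πr² = 0.06844 m².
T⁴ = P/(εσA) = 58.0/(0.18·5.67×10⁻⁸·0.06844) = 8.303×10¹⁰ K⁴.
T = (8.303×10¹⁰)^(1/4).

T ≈ 537 K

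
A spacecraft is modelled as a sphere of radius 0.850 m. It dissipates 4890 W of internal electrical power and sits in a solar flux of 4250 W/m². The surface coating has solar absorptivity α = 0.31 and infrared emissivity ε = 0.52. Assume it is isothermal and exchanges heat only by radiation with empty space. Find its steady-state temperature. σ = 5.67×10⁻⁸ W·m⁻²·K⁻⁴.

T ≈ 414 K

At steady state, absorbed solar power + internal power = radiated power.
Absorbed: α·S·A_cross = 0.31·4250·2.270 = 2990 W (cross-section πr²).
Total input = 2990 + 4890 = 7880 W.
Radiated: εσ·A_surf·T⁴ with A_surf = 4πr² = 9.079 m².
T⁴ = 7880/(0.52·5.67×10⁻⁸·9.079) = 2.944×10¹⁰ K⁴.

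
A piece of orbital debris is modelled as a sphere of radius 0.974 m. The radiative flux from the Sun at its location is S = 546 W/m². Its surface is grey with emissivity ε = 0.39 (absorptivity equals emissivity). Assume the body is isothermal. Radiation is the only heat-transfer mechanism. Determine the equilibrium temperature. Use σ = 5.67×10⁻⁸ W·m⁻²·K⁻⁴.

At equilibrium, absorbed power = emitted power.
Absorbing cross-section = πr² = 2.980 m²; emitting surface = 4πr² = 11.92 m² (ratio 4).
εS·A_cross = εσ·A_surf·T⁴  ⇒  T⁴ = S/(4σ)   (ε cancels).
T⁴ = 546/(4·5.67×10⁻⁸) = 2.407×10⁹ K⁴.
T = (2.407×10⁹)^(1/4).

T ≈ 222 K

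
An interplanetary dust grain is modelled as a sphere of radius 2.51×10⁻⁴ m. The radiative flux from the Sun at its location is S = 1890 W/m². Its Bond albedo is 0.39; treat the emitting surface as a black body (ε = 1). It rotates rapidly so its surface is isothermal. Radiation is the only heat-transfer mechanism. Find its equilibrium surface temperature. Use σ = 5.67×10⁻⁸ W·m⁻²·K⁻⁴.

T ≈ 267 K

At equilibrium, absorbed power = emitted power.
Absorbing cross-section = πr² = 1.979×10⁻⁷ m²; emitting surface = 4πr² = 7.917×10⁻⁷ m² (ratio 4).
(1−a)S·A_cross = εσ·A_surf·T⁴  ⇒  T⁴ = (1−a)S/(4σ).
T⁴ = 0.610·1890/(4·5.67×10⁻⁸) = 5.083×10⁹ K⁴.
T = (5.083×10⁹)^(1/4).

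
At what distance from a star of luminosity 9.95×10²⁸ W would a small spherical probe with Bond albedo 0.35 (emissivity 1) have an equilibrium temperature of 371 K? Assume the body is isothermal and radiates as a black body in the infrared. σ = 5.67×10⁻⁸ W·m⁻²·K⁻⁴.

d ≈ 1.09×10¹² m

For an isothermal black-emitting sphere, (1−a)S·πr² = σ·4πr²·T⁴ ⇒ S = 4σT⁴/(1−a).
S = 4·5.67×10⁻⁸·(371)⁴/0.650 = 6610 W/m².
Flux falls as S = L/(4πd²), so d = √(L/(4πS)) = √(9.95×10²⁸/(4π·6610)).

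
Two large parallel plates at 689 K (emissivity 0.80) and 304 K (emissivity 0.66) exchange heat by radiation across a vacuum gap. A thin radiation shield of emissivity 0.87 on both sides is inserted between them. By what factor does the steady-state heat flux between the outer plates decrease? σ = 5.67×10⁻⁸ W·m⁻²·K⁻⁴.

Without shield: q₀ = σΔ(T⁴)/(1/ε₁+1/ε₂−1) with denominator 1.765.
With shield the two gaps are in series; the resistances add: (1/ε₁+1/ε_s−1)+(1/ε_s+1/ε₂−1) = 1.399+1.665 = 3.064.
Heat-flux ratio q₀/q = 3.064/1.765.

factor ≈ 1.74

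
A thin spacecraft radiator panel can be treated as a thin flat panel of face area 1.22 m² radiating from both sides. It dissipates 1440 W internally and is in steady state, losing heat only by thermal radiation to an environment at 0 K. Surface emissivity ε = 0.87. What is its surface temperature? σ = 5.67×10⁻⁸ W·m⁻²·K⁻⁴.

Steady state: internal power = radiated power, P = εσA T⁴.
Radiating area A = 2·1.22 = 2.440 m².
T⁴ = P/(εσA) = 1440/(0.87·5.67×10⁻⁸·2.440) = 1.196×10¹⁰ K⁴.
T = (1.196×10¹⁰)^(1/4).

T ≈ 331 K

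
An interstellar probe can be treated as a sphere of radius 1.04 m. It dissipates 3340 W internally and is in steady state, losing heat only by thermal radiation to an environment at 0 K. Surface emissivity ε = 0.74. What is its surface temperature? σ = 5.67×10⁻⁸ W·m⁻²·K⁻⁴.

Steady state: internal power = radiated power, P = εσA T⁴.
Radiating area A = 4πr² = 13.59 m².
T⁴ = P/(εσA) = 3340/(0.74·5.67×10⁻⁸·13.59) = 5.857×10⁹ K⁴.
T = (5.857×10⁹)^(1/4).

T ≈ 277 K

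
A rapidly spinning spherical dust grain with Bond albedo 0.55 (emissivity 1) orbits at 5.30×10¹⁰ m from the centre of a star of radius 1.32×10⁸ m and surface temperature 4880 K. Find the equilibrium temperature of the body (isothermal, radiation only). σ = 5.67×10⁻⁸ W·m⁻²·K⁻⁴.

The star's surface emits σT_*⁴; at distance d the flux is S = σT_*⁴(R_*/d)².
S = 5.67×10⁻⁸·(4880)⁴·(1.32×10⁸/5.30×10¹⁰)² = 199.5 W/m².
For an isothermal sphere T⁴ = (1−a)S/(4σ) = 3.958×10⁸ K⁴.

T ≈ 141 K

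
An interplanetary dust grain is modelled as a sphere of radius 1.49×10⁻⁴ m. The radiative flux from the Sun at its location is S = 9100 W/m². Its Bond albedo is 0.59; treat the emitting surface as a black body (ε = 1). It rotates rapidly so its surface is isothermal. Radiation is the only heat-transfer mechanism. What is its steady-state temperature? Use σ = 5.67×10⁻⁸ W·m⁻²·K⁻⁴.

T ≈ 358 K

At equilibrium, absorbed power = emitted power.
Absorbing cross-section = πr² = 6.975×10⁻⁸ m²; emitting surface = 4πr² = 2.790×10⁻⁷ m² (ratio 4).
(1−a)S·A_cross = εσ·A_surf·T⁴  ⇒  T⁴ = (1−a)S/(4σ).
T⁴ = 0.410·9100/(4·5.67×10⁻⁸) = 1.645×10¹⁰ K⁴.
T = (1.645×10¹⁰)^(1/4).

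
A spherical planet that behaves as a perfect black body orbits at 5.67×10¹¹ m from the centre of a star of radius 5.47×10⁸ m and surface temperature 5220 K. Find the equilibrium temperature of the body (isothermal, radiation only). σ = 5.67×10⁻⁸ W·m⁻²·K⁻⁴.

The star's surface emits σT_*⁴; at distance d the flux is S = σT_*⁴(R_*/d)².
S = 5.67×10⁻⁸·(5220)⁴·(5.47×10⁸/5.67×10¹¹)² = 39.18 W/m².
For an isothermal sphere T⁴ = (1−a)S/(4σ) = 1.728×10⁸ K⁴.

T ≈ 115 K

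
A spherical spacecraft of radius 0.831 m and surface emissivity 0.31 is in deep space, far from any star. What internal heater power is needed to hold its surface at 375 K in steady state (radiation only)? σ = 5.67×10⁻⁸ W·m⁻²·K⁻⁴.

P ≈ 3020 W

P = εσ·4πr²·T⁴.
4πr² = 8.678 m²; T⁴ = 1.978×10¹⁰ K⁴.
P = 0.31·5.67×10⁻⁸·8.678·1.978×10¹⁰.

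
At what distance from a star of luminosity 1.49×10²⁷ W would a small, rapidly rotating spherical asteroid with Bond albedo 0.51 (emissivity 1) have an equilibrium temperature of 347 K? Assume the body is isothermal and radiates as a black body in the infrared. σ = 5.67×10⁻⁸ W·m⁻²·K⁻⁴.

For an isothermal black-emitting sphere, (1−a)S·πr² = σ·4πr²·T⁴ ⇒ S = 4σT⁴/(1−a).
S = 4·5.67×10⁻⁸·(347)⁴/0.490 = 6711 W/m².
Flux falls as S = L/(4πd²), so d = √(L/(4πS)) = √(1.49×10²⁷/(4π·6711)).

d ≈ 1.33×10¹¹ m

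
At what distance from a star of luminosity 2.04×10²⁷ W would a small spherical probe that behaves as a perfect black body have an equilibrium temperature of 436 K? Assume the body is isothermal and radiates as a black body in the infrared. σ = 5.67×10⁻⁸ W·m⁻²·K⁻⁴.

For an isothermal black-emitting sphere, (1−a)S·πr² = σ·4πr²·T⁴ ⇒ S = 4σT⁴/(1−a).
S = 4·5.67×10⁻⁸·(436)⁴/1.00 = 8196 W/m².
Flux falls as S = L/(4πd²), so d = √(L/(4πS)) = √(2.04×10²⁷/(4π·8196)).

d ≈ 1.41×10¹¹ m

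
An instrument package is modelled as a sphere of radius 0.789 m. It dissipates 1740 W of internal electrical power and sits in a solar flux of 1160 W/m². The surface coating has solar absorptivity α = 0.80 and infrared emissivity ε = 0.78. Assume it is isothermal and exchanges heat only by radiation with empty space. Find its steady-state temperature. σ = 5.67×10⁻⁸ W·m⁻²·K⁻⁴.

T ≈ 318 K

At steady state, absorbed solar power + internal power = radiated power.
Absorbed: α·S·A_cross = 0.80·1160·1.956 = 1815 W (cross-section πr²).
Total input = 1815 + 1740 = 3555 W.
Radiated: εσ·A_surf·T⁴ with A_surf = 4πr² = 7.823 m².
T⁴ = 3555/(0.78·5.67×10⁻⁸·7.823) = 1.028×10¹⁰ K⁴.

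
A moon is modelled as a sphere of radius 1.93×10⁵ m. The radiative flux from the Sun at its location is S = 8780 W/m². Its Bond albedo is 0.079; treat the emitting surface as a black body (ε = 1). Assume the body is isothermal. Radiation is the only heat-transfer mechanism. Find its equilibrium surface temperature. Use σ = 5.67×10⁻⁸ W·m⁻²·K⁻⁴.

T ≈ 435 K

At equilibrium, absorbed power = emitted power.
Absorbing cross-section = πr² = 1.170×10¹¹ m²; emitting surface = 4πr² = 4.681×10¹¹ m² (ratio 4).
(1−a)S·A_cross = εσ·A_surf·T⁴  ⇒  T⁴ = (1−a)S/(4σ).
T⁴ = 0.921·8780/(4·5.67×10⁻⁸) = 3.565×10¹⁰ K⁴.
T = (3.565×10¹⁰)^(1/4).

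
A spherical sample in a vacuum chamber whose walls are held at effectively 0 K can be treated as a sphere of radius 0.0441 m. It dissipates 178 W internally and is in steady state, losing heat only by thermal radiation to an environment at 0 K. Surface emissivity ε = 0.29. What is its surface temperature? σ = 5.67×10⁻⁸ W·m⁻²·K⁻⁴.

T ≈ 816 K

Steady state: internal power = radiated power, P = εσA T⁴.
Radiating area A = 4πr² = 0.02444 m².
T⁴ = P/(εσA) = 178/(0.29·5.67×10⁻⁸·0.02444) = 4.429×10¹¹ K⁴.
T = (4.429×10¹¹)^(1/4).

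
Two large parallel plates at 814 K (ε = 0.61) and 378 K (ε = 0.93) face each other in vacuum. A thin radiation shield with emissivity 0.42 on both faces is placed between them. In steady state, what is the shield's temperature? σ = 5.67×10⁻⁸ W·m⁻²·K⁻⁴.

T_s ≈ 675 K

In steady state the net flux on the hot side equals that on the cold side.
σ(T₁⁴−T_s⁴)/D₁ = σ(T_s⁴−T₂⁴)/D₂, with D₁ = 1/ε₁+1/ε_s−1 = 3.020, D₂ = 1/ε_s+1/ε₂−1 = 2.456.
Solve for T_s⁴: T_s⁴ = (D₂·T₁⁴ + D₁·T₂⁴)/(D₁+D₂) = 2.082×10¹¹ K⁴.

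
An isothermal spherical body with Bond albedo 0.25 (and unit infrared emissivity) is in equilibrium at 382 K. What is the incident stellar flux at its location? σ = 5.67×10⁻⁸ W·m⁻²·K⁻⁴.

S ≈ 6440 W/m²

(1−a)S·πr² = σ·4πr²·T⁴ ⇒ S = 4σT⁴/(1−a).
S = 4·5.67×10⁻⁸·2.129×10¹⁰/0.750.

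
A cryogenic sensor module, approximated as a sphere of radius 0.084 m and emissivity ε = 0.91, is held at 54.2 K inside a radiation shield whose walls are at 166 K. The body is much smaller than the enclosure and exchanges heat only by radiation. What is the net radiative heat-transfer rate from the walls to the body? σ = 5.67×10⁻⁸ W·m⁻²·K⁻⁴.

For a small grey body in a large enclosure: P_net = εσA(T_body⁴ − T_wall⁴).
A = 4πr² = 0.08867 m²; T_body⁴ − T_wall⁴ = 8.630×10⁶ − 7.593×10⁸ = -7.507×10⁸ K⁴.
|P_net| = 0.91·5.67×10⁻⁸·0.08867·7.507×10⁸.

P_net ≈ 3.43 W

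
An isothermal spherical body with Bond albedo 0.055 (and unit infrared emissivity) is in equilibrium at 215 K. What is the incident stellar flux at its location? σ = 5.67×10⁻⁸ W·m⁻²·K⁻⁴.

S ≈ 513 W/m²

(1−a)S·πr² = σ·4πr²·T⁴ ⇒ S = 4σT⁴/(1−a).
S = 4·5.67×10⁻⁸·2.137×10⁹/0.945.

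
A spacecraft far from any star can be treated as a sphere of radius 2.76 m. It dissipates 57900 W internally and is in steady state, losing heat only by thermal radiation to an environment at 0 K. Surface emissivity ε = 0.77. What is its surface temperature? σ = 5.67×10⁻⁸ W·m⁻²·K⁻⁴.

Steady state: internal power = radiated power, P = εσA T⁴.
Radiating area A = 4πr² = 95.73 m².
T⁴ = P/(εσA) = 57900/(0.77·5.67×10⁻⁸·95.73) = 1.385×10¹⁰ K⁴.
T = (1.385×10¹⁰)^(1/4).

T ≈ 343 K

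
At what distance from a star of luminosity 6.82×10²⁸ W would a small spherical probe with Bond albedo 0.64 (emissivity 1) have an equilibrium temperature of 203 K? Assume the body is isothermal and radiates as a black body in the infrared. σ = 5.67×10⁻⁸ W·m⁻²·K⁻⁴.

d ≈ 2.25×10¹² m

For an isothermal black-emitting sphere, (1−a)S·πr² = σ·4πr²·T⁴ ⇒ S = 4σT⁴/(1−a).
S = 4·5.67×10⁻⁸·(203)⁴/0.360 = 1070 W/m².
Flux falls as S = L/(4πd²), so d = √(L/(4πS)) = √(6.82×10²⁸/(4π·1070)).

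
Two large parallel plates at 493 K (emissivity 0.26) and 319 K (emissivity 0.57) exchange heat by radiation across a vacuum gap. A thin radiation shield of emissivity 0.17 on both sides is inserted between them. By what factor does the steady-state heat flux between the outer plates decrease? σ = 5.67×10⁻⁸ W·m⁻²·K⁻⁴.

factor ≈ 3.34

Without shield: q₀ = σΔ(T⁴)/(1/ε₁+1/ε₂−1) with denominator 4.601.
With shield the two gaps are in series; the resistances add: (1/ε₁+1/ε_s−1)+(1/ε_s+1/ε₂−1) = 8.729+6.637 = 15.37.
Heat-flux ratio q₀/q = 15.37/4.601.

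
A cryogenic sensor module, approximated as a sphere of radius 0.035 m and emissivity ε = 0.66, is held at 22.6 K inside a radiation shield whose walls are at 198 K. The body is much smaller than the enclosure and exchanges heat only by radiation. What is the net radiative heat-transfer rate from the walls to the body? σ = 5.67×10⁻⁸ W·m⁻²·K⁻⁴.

P_net ≈ 0.885 W

For a small grey body in a large enclosure: P_net = εσA(T_body⁴ − T_wall⁴).
A = 4πr² = 0.01539 m²; T_body⁴ − T_wall⁴ = 2.609×10⁵ − 1.537×10⁹ = -1.537×10⁹ K⁴.
|P_net| = 0.66·5.67×10⁻⁸·0.01539·1.537×10⁹.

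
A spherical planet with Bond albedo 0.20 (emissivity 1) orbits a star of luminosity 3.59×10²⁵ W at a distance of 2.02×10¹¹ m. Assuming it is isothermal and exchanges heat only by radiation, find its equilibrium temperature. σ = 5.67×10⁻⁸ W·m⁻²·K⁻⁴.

First find the stellar flux at distance d: S = L/(4πd²) = 3.59×10²⁵/(4π·(2.02×10¹¹)²) = 70.01 W/m².
For an isothermal sphere, absorbed (1−a)S·πr² = emitted σ·4πr²·T⁴, so T⁴ = (1−a)S/(4σ).
T⁴ = 0.800·70.01/(4·5.67×10⁻⁸) = 2.470×10⁸ K⁴.

T ≈ 125 K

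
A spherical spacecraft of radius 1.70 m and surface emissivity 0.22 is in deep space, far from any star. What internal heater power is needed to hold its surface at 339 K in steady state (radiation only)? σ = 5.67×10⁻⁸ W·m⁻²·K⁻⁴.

P = εσ·4πr²·T⁴.
4πr² = 36.32 m²; T⁴ = 1.321×10¹⁰ K⁴.
P = 0.22·5.67×10⁻⁸·36.32·1.321×10¹⁰.

P ≈ 5980 W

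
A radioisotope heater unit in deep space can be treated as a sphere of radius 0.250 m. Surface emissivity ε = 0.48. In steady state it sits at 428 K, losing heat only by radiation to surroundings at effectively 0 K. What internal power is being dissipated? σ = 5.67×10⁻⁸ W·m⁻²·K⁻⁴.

P ≈ 717 W

Steady state: P = εσA T⁴.
A = 4πr² = 0.7854 m²; T⁴ = (428)⁴ = 3.356×10¹⁰ K⁴.
P = 0.48 × 5.67×10⁻⁸ × 0.7854 × 3.356×10¹⁰.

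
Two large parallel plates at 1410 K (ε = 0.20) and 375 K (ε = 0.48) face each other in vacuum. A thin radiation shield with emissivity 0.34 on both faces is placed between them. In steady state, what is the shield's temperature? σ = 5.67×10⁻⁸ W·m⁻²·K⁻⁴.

T_s ≈ 1100 K

In steady state the net flux on the hot side equals that on the cold side.
σ(T₁⁴−T_s⁴)/D₁ = σ(T_s⁴−T₂⁴)/D₂, with D₁ = 1/ε₁+1/ε_s−1 = 6.941, D₂ = 1/ε_s+1/ε₂−1 = 4.025.
Solve for T_s⁴: T_s⁴ = (D₂·T₁⁴ + D₁·T₂⁴)/(D₁+D₂) = 1.463×10¹² K⁴.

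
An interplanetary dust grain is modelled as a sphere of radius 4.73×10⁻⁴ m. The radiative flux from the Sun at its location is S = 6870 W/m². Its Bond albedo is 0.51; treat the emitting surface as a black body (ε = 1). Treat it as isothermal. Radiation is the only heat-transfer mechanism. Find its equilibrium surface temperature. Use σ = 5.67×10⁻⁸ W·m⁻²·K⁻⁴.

T ≈ 349 K

At equilibrium, absorbed power = emitted power.
Absorbing cross-section = πr² = 7.029×10⁻⁷ m²; emitting surface = 4πr² = 2.811×10⁻⁶ m² (ratio 4).
(1−a)S·A_cross = εσ·A_surf·T⁴  ⇒  T⁴ = (1−a)S/(4σ).
T⁴ = 0.490·6870/(4·5.67×10⁻⁸) = 1.484×10¹⁰ K⁴.
T = (1.484×10¹⁰)^(1/4).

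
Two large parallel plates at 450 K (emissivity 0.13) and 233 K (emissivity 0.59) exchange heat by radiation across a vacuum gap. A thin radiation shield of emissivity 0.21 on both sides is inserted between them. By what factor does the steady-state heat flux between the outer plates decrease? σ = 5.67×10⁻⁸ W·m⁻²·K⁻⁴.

Without shield: q₀ = σΔ(T⁴)/(1/ε₁+1/ε₂−1) with denominator 8.387.
With shield the two gaps are in series; the resistances add: (1/ε₁+1/ε_s−1)+(1/ε_s+1/ε₂−1) = 11.45+5.457 = 16.91.
Heat-flux ratio q₀/q = 16.91/8.387.

factor ≈ 2.02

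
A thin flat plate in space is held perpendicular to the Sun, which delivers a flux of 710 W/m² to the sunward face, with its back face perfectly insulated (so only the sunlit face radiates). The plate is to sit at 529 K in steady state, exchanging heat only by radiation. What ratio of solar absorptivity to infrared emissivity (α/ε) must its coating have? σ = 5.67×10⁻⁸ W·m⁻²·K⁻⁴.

Balance: αS·A = εσ·1A·T⁴ ⇒ α/ε = σT⁴/S.
α/ε = 5.67×10⁻⁸·(529)⁴/710 = 5.67×10⁻⁸·7.831×10¹⁰/710.

α/ε ≈ 6.25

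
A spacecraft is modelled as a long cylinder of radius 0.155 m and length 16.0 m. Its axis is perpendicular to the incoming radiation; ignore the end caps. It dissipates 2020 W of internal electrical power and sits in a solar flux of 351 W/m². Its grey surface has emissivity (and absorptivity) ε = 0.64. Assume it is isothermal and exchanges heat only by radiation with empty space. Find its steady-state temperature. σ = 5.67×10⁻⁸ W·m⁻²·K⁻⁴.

T ≈ 273 K

At steady state, absorbed solar power + internal power = radiated power.
Absorbed: α·S·A_cross = 0.64·351·4.960 = 1114 W (cross-section 2rL).
Total input = 1114 + 2020 = 3134 W.
Radiated: εσ·A_surf·T⁴ with A_surf = 2πrL = 15.58 m².
T⁴ = 3134/(0.64·5.67×10⁻⁸·15.58) = 5.543×10⁹ K⁴.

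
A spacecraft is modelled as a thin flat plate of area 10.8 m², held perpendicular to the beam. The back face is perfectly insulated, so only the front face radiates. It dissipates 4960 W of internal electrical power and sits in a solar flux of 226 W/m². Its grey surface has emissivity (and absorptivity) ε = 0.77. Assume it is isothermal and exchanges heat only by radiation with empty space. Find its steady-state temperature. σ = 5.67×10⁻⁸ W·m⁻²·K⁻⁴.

At steady state, absorbed solar power + internal power = radiated power.
Absorbed: α·S·A_cross = 0.77·226·10.80 = 1879 W (cross-section A).
Total input = 1879 + 4960 = 6839 W.
Radiated: εσ·A_surf·T⁴ with A_surf = A = 10.80 m².
T⁴ = 6839/(0.77·5.67×10⁻⁸·10.80) = 1.451×10¹⁰ K⁴.

T ≈ 347 K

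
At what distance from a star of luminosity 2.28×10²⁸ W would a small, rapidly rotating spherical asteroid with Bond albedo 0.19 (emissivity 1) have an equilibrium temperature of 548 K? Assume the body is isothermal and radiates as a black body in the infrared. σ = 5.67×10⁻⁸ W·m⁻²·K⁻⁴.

d ≈ 2.68×10¹¹ m

For an isothermal black-emitting sphere, (1−a)S·πr² = σ·4πr²·T⁴ ⇒ S = 4σT⁴/(1−a).
S = 4·5.67×10⁻⁸·(548)⁴/0.810 = 25250 W/m².
Flux falls as S = L/(4πd²), so d = √(L/(4πS)) = √(2.28×10²⁸/(4π·25250)).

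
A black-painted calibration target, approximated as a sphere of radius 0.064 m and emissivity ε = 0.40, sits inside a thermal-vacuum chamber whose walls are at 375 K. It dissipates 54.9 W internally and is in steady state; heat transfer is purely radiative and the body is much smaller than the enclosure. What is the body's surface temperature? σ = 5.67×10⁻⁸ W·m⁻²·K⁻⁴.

For a small grey body in a large enclosure, net radiated power = εσA(T⁴ − T_w⁴).
Steady state: P = εσA(T⁴ − T_w⁴) with A = 4πr² = 0.05147 m².
T⁴ = P/(εσA) + T_w⁴ = 54.9/(0.40·5.67×10⁻⁸·0.05147) + (375)⁴
    = 4.703×10¹⁰ + 1.978×10¹⁰ = 6.680×10¹⁰ K⁴.

T ≈ 508 K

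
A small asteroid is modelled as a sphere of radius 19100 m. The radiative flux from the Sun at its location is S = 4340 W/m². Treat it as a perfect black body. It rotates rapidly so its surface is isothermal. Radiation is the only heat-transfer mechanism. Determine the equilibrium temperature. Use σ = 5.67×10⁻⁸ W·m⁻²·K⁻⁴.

T ≈ 372 K

At equilibrium, absorbed power = emitted power.
Absorbing cross-section = πr² = 1.146×10⁹ m²; emitting surface = 4πr² = 4.584×10⁹ m² (ratio 4).
S·A_cross = εσ·A_surf·T⁴  ⇒  T⁴ = S/(4σ).
T⁴ = 1.00·4340/(4·5.67×10⁻⁸) = 1.914×10¹⁰ K⁴.
T = (1.914×10¹⁰)^(1/4).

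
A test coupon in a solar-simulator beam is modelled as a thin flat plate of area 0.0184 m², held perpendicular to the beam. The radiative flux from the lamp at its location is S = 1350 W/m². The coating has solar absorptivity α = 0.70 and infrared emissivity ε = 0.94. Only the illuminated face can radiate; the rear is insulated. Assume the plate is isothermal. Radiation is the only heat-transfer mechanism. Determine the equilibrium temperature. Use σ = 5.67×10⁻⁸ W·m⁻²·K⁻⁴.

At equilibrium, absorbed power = emitted power.
Absorbing cross-section = A = 0.01840 m²; emitting surface = A = 0.01840 m² (ratio 1).
αS·A_cross = εσ·A_surf·T⁴  ⇒  T⁴ = αS/(ε·1σ).
T⁴ = 0.700·1350/(0.94·1·5.67×10⁻⁸) = 1.773×10¹⁰ K⁴.
T = (1.773×10¹⁰)^(1/4).

T ≈ 365 K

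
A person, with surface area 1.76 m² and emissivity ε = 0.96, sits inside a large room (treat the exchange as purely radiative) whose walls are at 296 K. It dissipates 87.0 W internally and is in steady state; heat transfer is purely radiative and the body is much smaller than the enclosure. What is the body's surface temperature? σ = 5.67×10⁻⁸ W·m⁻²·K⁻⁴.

T ≈ 304 K

For a small grey body in a large enclosure, net radiated power = εσA(T⁴ − T_w⁴).
Steady state: P = εσA(T⁴ − T_w⁴) with A = 1.76 m².
T⁴ = P/(εσA) + T_w⁴ = 87.0/(0.96·5.67×10⁻⁸·1.760) + (296)⁴
    = 9.081×10⁸ + 7.677×10⁹ = 8.585×10⁹ K⁴.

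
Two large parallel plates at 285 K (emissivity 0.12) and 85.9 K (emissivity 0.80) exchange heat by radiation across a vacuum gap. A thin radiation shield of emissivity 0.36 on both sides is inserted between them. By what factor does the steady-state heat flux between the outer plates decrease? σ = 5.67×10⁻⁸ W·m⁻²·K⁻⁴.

factor ≈ 1.53

Without shield: q₀ = σΔ(T⁴)/(1/ε₁+1/ε₂−1) with denominator 8.583.
With shield the two gaps are in series; the resistances add: (1/ε₁+1/ε_s−1)+(1/ε_s+1/ε₂−1) = 10.11+3.028 = 13.14.
Heat-flux ratio q₀/q = 13.14/8.583.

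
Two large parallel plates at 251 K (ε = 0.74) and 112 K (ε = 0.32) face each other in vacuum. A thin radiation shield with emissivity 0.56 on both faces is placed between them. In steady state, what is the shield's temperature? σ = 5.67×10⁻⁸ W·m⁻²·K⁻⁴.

In steady state the net flux on the hot side equals that on the cold side.
σ(T₁⁴−T_s⁴)/D₁ = σ(T_s⁴−T₂⁴)/D₂, with D₁ = 1/ε₁+1/ε_s−1 = 2.137, D₂ = 1/ε_s+1/ε₂−1 = 3.911.
Solve for T_s⁴: T_s⁴ = (D₂·T₁⁴ + D₁·T₂⁴)/(D₁+D₂) = 2.622×10⁹ K⁴.

T_s ≈ 226 K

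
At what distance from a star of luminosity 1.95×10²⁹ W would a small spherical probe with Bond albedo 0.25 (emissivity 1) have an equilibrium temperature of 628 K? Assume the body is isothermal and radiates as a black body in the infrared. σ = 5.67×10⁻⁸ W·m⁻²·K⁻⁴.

d ≈ 5.74×10¹¹ m

For an isothermal black-emitting sphere, (1−a)S·πr² = σ·4πr²·T⁴ ⇒ S = 4σT⁴/(1−a).
S = 4·5.67×10⁻⁸·(628)⁴/0.750 = 47030 W/m².
Flux falls as S = L/(4πd²), so d = √(L/(4πS)) = √(1.95×10²⁹/(4π·47030)).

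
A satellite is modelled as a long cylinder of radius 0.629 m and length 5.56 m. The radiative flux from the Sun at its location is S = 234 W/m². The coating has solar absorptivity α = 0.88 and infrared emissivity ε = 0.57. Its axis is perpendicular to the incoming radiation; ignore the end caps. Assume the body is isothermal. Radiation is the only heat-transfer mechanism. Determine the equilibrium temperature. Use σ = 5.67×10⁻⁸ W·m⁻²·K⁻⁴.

At equilibrium, absorbed power = emitted power.
Absorbing cross-section = 2rL = 6.994 m²; emitting surface = 2πrL = 21.97 m² (ratio π).
αS·A_cross = εσ·A_surf·T⁴  ⇒  T⁴ = αS/(ε·πσ).
T⁴ = 0.880·234/(0.57·π·5.67×10⁻⁸) = 2.028×10⁹ K⁴.
T = (2.028×10⁹)^(1/4).

T ≈ 212 K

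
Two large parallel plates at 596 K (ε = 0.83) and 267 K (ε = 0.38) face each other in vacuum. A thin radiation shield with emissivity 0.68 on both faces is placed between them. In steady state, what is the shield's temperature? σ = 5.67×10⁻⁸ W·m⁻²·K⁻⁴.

In steady state the net flux on the hot side equals that on the cold side.
σ(T₁⁴−T_s⁴)/D₁ = σ(T_s⁴−T₂⁴)/D₂, with D₁ = 1/ε₁+1/ε_s−1 = 1.675, D₂ = 1/ε_s+1/ε₂−1 = 3.102.
Solve for T_s⁴: T_s⁴ = (D₂·T₁⁴ + D₁·T₂⁴)/(D₁+D₂) = 8.371×10¹⁰ K⁴.

T_s ≈ 538 K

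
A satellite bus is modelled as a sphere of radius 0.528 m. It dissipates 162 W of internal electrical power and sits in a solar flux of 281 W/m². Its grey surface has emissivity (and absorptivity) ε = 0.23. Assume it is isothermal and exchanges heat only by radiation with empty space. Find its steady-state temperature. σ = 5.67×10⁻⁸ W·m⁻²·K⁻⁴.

At steady state, absorbed solar power + internal power = radiated power.
Absorbed: α·S·A_cross = 0.23·281·0.8758 = 56.60 W (cross-section πr²).
Total input = 56.60 + 162 = 218.6 W.
Radiated: εσ·A_surf·T⁴ with A_surf = 4πr² = 3.503 m².
T⁴ = 218.6/(0.23·5.67×10⁻⁸·3.503) = 4.785×10⁹ K⁴.

T ≈ 263 K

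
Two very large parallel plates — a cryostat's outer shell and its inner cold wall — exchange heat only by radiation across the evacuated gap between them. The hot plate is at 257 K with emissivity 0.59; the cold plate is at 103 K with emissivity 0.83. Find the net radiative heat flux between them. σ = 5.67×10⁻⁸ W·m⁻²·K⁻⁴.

For two infinite grey parallel plates, q = σ(T₁⁴ − T₂⁴)/(1/ε₁ + 1/ε₂ − 1).
T₁⁴ − T₂⁴ = 4.362×10⁹ − 1.126×10⁸ = 4.250×10⁹ K⁴.
1/ε₁ + 1/ε₂ − 1 = 1.695 + 1.205 − 1 = 1.900.
q = 5.67×10⁻⁸ × 4.250×10⁹ / 1.900.

q ≈ 127 W/m²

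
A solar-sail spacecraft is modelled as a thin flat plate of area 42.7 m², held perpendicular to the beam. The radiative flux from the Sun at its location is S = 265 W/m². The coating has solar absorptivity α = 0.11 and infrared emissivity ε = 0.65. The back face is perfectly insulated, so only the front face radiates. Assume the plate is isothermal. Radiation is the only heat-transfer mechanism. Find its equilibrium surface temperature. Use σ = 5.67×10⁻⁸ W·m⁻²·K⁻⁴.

At equilibrium, absorbed power = emitted power.
Absorbing cross-section = A = 42.70 m²; emitting surface = A = 42.70 m² (ratio 1).
αS·A_cross = εσ·A_surf·T⁴  ⇒  T⁴ = αS/(ε·1σ).
T⁴ = 0.110·265/(0.65·1·5.67×10⁻⁸) = 7.909×10⁸ K⁴.
T = (7.909×10⁸)^(1/4).

T ≈ 168 K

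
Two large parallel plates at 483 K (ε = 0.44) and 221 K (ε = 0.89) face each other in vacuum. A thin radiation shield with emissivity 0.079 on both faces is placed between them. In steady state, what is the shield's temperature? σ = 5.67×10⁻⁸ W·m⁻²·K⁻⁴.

T_s ≈ 406 K

In steady state the net flux on the hot side equals that on the cold side.
σ(T₁⁴−T_s⁴)/D₁ = σ(T_s⁴−T₂⁴)/D₂, with D₁ = 1/ε₁+1/ε_s−1 = 13.93, D₂ = 1/ε_s+1/ε₂−1 = 12.78.
Solve for T_s⁴: T_s⁴ = (D₂·T₁⁴ + D₁·T₂⁴)/(D₁+D₂) = 2.729×10¹⁰ K⁴.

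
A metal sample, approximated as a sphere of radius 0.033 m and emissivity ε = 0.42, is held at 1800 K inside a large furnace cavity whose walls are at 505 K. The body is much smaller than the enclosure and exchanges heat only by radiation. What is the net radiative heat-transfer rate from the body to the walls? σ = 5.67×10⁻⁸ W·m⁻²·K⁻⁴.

For a small grey body in a large enclosure: P_net = εσA(T_body⁴ − T_wall⁴).
A = 4πr² = 0.01368 m²; T_body⁴ − T_wall⁴ = 1.050×10¹³ − 6.504×10¹⁰ = 1.043×10¹³ K⁴.
|P_net| = 0.42·5.67×10⁻⁸·0.01368·1.043×10¹³.

P_net ≈ 3400 W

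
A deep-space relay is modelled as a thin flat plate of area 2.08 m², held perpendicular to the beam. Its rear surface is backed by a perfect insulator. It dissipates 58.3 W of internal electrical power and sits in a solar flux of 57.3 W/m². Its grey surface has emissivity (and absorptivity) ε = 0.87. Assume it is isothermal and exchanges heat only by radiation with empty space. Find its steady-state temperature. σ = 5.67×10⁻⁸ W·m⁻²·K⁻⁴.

At steady state, absorbed solar power + internal power = radiated power.
Absorbed: α·S·A_cross = 0.87·57.3·2.080 = 103.7 W (cross-section A).
Total input = 103.7 + 58.3 = 162.0 W.
Radiated: εσ·A_surf·T⁴ with A_surf = A = 2.080 m².
T⁴ = 162.0/(0.87·5.67×10⁻⁸·2.080) = 1.579×10⁹ K⁴.

T ≈ 199 K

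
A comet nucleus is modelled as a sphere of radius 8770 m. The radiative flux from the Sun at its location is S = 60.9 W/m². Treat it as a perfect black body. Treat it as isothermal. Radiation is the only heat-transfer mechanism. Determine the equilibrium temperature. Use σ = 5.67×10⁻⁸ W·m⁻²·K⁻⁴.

T ≈ 128 K

At equilibrium, absorbed power = emitted power.
Absorbing cross-section = πr² = 2.416×10⁸ m²; emitting surface = 4πr² = 9.665×10⁸ m² (ratio 4).
S·A_cross = εσ·A_surf·T⁴  ⇒  T⁴ = S/(4σ).
T⁴ = 1.00·60.9/(4·5.67×10⁻⁸) = 2.685×10⁸ K⁴.
T = (2.685×10⁸)^(1/4).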